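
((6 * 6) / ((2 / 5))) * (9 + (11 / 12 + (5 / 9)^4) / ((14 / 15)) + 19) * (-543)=-1421345.20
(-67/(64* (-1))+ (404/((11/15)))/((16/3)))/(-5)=-73457/3520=-20.87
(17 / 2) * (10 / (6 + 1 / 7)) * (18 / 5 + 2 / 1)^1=3332 / 43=77.49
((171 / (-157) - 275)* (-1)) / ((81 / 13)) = 563498 / 12717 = 44.31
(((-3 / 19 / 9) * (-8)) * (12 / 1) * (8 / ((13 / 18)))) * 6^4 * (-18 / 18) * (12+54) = -394149888 / 247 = -1595748.53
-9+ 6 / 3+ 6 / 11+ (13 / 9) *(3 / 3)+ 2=-298 / 99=-3.01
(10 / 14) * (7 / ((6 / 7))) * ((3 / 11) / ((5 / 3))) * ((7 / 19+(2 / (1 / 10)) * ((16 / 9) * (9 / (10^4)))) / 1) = 19971 / 52250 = 0.38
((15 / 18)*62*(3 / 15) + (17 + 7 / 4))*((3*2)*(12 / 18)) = 116.33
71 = 71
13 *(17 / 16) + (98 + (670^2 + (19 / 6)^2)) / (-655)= -63354361 / 94320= -671.70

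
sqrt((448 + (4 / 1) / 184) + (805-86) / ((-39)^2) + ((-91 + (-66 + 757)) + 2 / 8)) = sqrt(3375316907) / 1794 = 32.38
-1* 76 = -76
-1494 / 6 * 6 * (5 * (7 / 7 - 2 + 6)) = -37350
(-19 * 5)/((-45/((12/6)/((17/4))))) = 152/153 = 0.99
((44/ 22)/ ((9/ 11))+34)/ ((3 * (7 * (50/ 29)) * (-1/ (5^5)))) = -594500/ 189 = -3145.50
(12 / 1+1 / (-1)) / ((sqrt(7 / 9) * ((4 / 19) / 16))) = 2508 * sqrt(7) / 7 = 947.93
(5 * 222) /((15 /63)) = 4662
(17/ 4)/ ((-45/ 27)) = -51/ 20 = -2.55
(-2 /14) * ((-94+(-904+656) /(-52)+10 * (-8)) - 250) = 59.89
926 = 926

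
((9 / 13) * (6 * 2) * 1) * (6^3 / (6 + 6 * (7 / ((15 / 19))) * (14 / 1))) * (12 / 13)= 699840 / 317213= 2.21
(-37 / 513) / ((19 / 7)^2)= -1813 / 185193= -0.01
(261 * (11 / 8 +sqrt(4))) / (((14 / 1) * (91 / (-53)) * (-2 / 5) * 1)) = 1867455 / 20384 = 91.61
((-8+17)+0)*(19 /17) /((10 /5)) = 171 /34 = 5.03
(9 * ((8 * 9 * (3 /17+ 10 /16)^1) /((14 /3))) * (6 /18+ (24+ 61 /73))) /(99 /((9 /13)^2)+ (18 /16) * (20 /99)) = 4817879352 /355671841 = 13.55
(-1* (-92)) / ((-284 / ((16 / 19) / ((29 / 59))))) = -21712 / 39121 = -0.55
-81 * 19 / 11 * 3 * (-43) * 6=1191186 / 11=108289.64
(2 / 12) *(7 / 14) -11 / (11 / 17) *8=-135.92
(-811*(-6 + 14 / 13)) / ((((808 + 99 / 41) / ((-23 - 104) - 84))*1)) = -1039.52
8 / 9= 0.89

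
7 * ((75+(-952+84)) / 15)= -370.07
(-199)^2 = 39601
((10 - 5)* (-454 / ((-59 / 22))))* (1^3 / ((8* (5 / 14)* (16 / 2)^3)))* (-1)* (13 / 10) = -227227 / 302080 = -0.75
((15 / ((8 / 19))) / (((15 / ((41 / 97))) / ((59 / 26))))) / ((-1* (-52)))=45961 / 1049152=0.04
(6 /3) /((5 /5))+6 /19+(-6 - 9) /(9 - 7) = -197 /38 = -5.18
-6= -6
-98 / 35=-14 / 5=-2.80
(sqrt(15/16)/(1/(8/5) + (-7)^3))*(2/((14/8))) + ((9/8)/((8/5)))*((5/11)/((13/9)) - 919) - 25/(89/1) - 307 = -194108439/203632 - 16*sqrt(15)/19173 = -953.23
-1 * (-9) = 9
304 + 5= 309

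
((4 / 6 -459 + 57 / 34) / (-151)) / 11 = 46579 / 169422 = 0.27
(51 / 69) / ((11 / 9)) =153 / 253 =0.60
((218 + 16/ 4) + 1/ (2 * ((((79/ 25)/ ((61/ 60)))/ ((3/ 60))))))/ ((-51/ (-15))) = 8418545/ 128928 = 65.30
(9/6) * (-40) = -60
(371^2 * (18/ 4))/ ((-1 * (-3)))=412923/ 2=206461.50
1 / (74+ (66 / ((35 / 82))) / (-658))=11515 / 849404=0.01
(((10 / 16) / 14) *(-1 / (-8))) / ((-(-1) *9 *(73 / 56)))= 5 / 10512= 0.00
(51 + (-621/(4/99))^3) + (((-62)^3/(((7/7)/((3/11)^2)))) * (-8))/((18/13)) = -28116790333683391/7744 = -3630783875733.91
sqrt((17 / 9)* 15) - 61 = -61 + sqrt(255) / 3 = -55.68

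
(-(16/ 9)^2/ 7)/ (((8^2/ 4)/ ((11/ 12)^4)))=-14641/ 734832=-0.02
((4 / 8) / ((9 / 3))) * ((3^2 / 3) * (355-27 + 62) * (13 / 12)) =845 / 4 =211.25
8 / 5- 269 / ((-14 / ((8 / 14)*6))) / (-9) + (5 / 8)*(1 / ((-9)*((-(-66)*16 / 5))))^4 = -91465465748482445639 / 15991226766207221760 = -5.72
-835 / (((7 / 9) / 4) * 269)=-30060 / 1883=-15.96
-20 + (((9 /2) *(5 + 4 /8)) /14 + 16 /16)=-965 /56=-17.23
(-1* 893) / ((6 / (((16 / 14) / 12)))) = -893 / 63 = -14.17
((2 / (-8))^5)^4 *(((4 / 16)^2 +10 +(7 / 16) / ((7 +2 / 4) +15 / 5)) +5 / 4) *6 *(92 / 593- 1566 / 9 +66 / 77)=-48918655 / 4564072766898176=-0.00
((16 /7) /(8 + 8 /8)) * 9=16 /7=2.29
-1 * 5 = -5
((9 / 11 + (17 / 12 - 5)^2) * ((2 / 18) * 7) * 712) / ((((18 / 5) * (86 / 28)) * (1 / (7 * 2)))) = 3302258225 / 344817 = 9576.84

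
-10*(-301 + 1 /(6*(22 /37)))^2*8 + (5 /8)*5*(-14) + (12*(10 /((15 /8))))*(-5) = -31515444995 /4356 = -7234950.64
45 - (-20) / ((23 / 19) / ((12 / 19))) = 1275 / 23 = 55.43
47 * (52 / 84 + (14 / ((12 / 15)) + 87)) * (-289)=-59968945 / 42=-1427832.02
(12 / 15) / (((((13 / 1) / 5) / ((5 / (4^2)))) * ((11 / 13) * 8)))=5 / 352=0.01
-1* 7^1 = -7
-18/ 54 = -1/ 3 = -0.33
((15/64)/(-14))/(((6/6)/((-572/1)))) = 2145/224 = 9.58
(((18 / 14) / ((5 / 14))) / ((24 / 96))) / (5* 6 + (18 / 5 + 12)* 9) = 6 / 71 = 0.08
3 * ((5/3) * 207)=1035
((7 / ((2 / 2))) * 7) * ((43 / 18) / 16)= 2107 / 288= 7.32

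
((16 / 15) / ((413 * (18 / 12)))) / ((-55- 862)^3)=-32 / 14330804533605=-0.00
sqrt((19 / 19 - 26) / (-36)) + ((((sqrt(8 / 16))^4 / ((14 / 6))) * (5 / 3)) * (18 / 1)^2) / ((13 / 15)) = 36905 / 546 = 67.59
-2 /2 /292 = -1 /292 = -0.00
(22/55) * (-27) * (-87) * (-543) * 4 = -2040811.20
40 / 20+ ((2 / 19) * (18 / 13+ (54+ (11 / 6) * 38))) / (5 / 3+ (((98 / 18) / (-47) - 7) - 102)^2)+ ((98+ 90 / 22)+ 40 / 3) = 2039341077634001 / 17367128265201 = 117.43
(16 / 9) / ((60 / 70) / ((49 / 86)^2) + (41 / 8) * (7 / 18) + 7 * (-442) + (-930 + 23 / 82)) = -176406272 / 398808000407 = -0.00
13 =13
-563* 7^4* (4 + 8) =-16221156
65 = 65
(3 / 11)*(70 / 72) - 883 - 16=-118633 / 132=-898.73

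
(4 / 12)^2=1 / 9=0.11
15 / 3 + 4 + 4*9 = 45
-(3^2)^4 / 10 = -6561 / 10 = -656.10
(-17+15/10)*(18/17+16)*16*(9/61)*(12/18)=-431520/1037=-416.12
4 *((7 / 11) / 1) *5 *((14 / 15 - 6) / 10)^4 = 0.84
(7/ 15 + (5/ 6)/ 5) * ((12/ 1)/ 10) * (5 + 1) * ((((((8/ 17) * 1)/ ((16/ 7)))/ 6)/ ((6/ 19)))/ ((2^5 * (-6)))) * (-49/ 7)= 17689/ 979200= 0.02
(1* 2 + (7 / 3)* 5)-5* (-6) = 131 / 3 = 43.67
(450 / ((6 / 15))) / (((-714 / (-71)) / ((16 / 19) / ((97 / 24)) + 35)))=101627625 / 25802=3938.75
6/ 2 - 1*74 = -71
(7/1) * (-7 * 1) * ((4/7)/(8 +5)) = -28/13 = -2.15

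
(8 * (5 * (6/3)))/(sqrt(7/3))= 80 * sqrt(21)/7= 52.37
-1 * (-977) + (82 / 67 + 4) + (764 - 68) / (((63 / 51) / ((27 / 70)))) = 19690553 / 16415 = 1199.55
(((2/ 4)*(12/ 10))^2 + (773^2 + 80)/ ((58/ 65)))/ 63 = 107901683/ 10150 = 10630.71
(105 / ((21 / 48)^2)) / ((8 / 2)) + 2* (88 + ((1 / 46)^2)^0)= 315.14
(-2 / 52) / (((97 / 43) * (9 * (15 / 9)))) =-43 / 37830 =-0.00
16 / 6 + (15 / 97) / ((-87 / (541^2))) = -4367711 / 8439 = -517.56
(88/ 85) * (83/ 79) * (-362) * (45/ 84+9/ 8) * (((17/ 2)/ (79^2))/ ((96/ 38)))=-97334017/ 276101840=-0.35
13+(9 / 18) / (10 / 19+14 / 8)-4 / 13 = 29039 / 2249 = 12.91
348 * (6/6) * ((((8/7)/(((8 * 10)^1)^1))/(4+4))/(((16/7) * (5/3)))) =261/1600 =0.16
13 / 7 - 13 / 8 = 13 / 56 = 0.23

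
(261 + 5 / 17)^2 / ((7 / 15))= 295970460 / 2023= 146302.75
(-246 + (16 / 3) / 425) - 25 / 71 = -22299889 / 90525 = -246.34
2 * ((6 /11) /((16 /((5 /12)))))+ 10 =1765 /176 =10.03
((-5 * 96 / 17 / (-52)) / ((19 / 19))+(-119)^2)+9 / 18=6259623 / 442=14162.04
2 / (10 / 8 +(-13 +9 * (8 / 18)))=-8 / 31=-0.26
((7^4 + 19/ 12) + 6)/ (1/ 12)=28903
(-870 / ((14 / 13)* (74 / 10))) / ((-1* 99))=9425 / 8547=1.10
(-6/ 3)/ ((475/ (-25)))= 2/ 19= 0.11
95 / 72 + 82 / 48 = 109 / 36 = 3.03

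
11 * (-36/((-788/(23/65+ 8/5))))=12573/12805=0.98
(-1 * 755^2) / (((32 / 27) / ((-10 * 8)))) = 38476687.50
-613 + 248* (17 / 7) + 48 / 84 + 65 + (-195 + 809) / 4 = 2917 / 14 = 208.36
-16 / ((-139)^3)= 16 / 2685619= 0.00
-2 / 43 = -0.05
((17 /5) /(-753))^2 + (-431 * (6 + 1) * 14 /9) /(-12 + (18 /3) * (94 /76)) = 1263992238193 /1233244575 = 1024.93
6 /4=3 /2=1.50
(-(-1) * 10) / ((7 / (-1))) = -10 / 7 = -1.43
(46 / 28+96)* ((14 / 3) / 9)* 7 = 9569 / 27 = 354.41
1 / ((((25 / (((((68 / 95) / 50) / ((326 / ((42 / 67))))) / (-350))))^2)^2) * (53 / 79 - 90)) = -534450879 / 487353703912662598498055972158908843994140625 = -0.00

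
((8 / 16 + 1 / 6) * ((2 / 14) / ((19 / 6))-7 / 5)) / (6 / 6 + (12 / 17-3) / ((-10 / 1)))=-61268 / 83391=-0.73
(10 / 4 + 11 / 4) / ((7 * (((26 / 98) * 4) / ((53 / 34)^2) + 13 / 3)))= 0.16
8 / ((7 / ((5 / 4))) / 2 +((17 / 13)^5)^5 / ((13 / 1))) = 0.12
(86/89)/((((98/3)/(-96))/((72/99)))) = -2.07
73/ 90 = 0.81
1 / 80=0.01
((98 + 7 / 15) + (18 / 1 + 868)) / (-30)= -14767 / 450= -32.82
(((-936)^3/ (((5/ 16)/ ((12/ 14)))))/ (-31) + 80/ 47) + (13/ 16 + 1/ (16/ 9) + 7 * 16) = 29599700245041/ 407960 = 72555398.19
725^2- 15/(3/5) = 525600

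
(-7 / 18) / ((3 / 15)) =-35 / 18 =-1.94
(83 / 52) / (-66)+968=3322093 / 3432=967.98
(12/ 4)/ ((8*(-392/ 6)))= -9/ 1568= -0.01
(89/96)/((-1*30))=-89/2880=-0.03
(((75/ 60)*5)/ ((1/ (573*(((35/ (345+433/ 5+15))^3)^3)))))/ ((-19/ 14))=-382518768310546875/ 1299869471558409510202202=-0.00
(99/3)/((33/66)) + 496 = 562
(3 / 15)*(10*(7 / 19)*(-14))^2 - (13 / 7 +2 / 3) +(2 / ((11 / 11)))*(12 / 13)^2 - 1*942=-526238267 / 1281189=-410.74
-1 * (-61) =61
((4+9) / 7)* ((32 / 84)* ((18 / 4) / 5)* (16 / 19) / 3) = 832 / 4655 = 0.18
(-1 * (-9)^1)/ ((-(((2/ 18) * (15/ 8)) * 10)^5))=-2239488/ 9765625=-0.23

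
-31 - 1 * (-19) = -12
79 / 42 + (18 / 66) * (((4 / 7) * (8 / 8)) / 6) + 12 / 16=2455 / 924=2.66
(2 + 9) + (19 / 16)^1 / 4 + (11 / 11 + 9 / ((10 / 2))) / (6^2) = 32759 / 2880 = 11.37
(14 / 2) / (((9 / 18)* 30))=7 / 15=0.47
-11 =-11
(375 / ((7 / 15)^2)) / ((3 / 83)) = 2334375 / 49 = 47640.31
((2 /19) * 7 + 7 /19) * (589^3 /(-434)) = -1040763 /2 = -520381.50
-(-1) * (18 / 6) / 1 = 3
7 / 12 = 0.58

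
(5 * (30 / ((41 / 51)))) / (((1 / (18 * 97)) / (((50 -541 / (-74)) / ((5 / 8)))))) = 45317290320 / 1517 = 29872966.59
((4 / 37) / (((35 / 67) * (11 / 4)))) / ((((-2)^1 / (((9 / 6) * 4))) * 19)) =-3216 / 270655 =-0.01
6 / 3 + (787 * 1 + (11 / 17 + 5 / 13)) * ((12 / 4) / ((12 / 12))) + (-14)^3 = -83517 / 221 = -377.90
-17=-17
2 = 2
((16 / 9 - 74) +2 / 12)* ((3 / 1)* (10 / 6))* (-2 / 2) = 6485 / 18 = 360.28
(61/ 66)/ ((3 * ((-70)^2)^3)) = 0.00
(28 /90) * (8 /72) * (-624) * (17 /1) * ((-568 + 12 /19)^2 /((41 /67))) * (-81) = 231261781470720 /14801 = 15624740319.62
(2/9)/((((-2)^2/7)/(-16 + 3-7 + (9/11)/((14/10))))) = -1495/198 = -7.55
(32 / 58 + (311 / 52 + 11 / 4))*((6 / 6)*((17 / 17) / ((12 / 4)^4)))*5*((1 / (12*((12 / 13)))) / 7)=11665 / 1578528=0.01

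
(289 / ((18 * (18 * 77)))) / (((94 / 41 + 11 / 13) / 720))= 3080740 / 1159389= 2.66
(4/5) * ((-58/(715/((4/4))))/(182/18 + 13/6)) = -4176/790075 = -0.01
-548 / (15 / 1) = -548 / 15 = -36.53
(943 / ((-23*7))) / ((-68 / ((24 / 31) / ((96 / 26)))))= 533 / 29512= 0.02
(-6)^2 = 36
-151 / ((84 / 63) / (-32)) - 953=2671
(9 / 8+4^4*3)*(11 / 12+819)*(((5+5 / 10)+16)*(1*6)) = 2603192781 / 32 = 81349774.41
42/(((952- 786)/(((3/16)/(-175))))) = -9/33200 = -0.00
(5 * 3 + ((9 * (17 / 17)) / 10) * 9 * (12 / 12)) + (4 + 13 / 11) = 3111 / 110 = 28.28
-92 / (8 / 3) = -69 / 2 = -34.50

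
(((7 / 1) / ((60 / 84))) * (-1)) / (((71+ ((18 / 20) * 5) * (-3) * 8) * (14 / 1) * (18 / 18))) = 7 / 370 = 0.02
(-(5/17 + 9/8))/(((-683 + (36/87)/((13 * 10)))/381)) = 138609705/175093064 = 0.79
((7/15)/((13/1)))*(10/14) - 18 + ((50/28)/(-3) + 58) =21529/546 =39.43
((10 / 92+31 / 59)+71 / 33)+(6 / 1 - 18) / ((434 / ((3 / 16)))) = 216151687 / 77739816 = 2.78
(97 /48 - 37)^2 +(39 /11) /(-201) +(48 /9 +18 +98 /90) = 3531788951 /2830080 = 1247.95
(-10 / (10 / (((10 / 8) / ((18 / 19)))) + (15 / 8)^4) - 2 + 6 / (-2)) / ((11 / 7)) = -59757145 / 17068689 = -3.50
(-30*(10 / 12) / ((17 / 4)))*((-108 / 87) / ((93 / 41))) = 49200 / 15283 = 3.22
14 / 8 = 7 / 4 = 1.75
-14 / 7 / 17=-2 / 17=-0.12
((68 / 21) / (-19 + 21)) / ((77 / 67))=2278 / 1617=1.41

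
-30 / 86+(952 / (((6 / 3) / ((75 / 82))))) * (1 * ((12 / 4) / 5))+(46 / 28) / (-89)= 573013541 / 2196698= 260.85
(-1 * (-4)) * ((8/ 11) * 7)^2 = 12544/ 121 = 103.67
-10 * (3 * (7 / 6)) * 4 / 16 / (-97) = 35 / 388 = 0.09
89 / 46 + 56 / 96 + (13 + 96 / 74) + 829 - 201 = 6584855 / 10212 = 644.82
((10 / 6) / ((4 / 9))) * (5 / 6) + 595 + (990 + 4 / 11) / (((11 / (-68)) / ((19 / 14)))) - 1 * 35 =-52484457 / 6776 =-7745.64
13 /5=2.60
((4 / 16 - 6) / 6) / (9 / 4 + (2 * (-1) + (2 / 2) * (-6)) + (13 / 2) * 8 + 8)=-23 / 1302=-0.02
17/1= 17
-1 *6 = -6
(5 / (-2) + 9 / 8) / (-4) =11 / 32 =0.34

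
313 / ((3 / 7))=2191 / 3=730.33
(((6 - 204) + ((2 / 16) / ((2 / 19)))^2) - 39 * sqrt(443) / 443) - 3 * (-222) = 120169 / 256 - 39 * sqrt(443) / 443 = 467.56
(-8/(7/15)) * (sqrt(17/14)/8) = -15 * sqrt(238)/98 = -2.36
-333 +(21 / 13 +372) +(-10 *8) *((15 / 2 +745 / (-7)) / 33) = 842168 / 3003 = 280.44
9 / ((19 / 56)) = 504 / 19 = 26.53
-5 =-5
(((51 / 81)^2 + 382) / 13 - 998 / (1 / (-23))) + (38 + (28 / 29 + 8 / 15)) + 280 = 32022048763 / 1374165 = 23302.91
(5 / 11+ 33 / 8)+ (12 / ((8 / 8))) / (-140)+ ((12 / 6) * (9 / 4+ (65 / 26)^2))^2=903961 / 3080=293.49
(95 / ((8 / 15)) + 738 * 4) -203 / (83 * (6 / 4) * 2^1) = 6233585 / 1992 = 3129.31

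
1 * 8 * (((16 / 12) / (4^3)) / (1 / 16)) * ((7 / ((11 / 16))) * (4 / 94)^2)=3584 / 72897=0.05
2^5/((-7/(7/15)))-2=-62/15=-4.13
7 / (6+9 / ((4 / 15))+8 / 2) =4 / 25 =0.16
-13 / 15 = -0.87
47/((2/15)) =705/2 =352.50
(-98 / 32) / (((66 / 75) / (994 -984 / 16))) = -2284625 / 704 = -3245.21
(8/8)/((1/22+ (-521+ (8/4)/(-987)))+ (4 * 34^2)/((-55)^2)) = -5971350/3101686249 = -0.00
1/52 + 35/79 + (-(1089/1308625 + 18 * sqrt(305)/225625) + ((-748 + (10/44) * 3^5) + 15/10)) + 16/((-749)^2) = -22917190638597751107/33174315320646500-18 * sqrt(305)/225625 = -690.81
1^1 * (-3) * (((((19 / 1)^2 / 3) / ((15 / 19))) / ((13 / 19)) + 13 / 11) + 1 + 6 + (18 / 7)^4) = -4243841141 / 5150145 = -824.02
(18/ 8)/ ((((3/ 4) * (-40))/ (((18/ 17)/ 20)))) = -27/ 6800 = -0.00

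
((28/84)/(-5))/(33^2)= -1/16335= -0.00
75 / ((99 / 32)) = 24.24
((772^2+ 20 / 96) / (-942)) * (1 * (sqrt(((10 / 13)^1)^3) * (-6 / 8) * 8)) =71518105 * sqrt(130) / 318396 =2561.06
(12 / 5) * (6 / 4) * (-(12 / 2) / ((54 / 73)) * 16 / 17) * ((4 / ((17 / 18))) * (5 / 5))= -168192 / 1445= -116.40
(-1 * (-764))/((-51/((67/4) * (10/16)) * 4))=-63985/1632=-39.21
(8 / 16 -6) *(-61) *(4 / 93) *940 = 1261480 / 93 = 13564.30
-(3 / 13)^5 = -243 / 371293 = -0.00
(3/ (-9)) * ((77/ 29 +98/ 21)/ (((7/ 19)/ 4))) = -6916/ 261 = -26.50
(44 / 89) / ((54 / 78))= 572 / 801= 0.71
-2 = -2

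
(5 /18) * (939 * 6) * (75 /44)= 117375 /44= 2667.61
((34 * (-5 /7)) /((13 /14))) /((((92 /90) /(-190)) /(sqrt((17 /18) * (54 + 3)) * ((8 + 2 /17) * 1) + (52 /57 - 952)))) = -1382406000 /299 + 85500 * sqrt(1938) /13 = -4333897.39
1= 1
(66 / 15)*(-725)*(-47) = 149930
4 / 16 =1 / 4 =0.25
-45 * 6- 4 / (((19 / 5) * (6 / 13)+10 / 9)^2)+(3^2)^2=-189.49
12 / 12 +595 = 596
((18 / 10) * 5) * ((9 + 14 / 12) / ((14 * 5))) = 1.31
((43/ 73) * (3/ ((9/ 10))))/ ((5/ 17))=1462/ 219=6.68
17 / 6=2.83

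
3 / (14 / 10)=15 / 7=2.14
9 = 9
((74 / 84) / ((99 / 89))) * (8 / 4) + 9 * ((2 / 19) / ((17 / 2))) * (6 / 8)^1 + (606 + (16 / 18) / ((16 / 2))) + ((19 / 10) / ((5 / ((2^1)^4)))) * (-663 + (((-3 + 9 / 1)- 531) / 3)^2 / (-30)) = -161666509517 / 16787925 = -9629.93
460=460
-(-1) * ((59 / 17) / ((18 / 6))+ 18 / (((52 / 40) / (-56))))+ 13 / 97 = -774.09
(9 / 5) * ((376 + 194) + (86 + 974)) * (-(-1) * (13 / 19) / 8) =19071 / 76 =250.93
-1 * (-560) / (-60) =-28 / 3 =-9.33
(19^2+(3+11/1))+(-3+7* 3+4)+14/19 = 7557/19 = 397.74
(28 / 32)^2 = 49 / 64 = 0.77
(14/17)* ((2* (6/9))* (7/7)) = 56/51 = 1.10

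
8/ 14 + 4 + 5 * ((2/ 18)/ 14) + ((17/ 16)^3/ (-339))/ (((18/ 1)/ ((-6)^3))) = 4846265/ 1041408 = 4.65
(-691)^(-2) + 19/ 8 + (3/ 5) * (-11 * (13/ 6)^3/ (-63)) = 4657352509/ 1353658635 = 3.44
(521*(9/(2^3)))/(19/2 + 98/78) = 182871/3356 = 54.49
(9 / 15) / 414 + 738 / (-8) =-127303 / 1380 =-92.25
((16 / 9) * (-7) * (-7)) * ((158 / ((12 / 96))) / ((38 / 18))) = 990976 / 19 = 52156.63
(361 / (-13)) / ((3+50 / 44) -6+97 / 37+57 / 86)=-6317861 / 323245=-19.55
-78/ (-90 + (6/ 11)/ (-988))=141284/ 163021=0.87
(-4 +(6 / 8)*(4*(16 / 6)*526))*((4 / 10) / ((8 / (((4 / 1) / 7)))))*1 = 120.11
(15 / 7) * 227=3405 / 7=486.43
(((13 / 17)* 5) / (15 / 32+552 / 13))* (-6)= -54080 / 101201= -0.53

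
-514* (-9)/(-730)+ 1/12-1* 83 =-89.25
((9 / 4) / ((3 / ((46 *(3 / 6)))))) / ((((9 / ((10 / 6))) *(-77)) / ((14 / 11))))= -115 / 2178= -0.05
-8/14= -0.57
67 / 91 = 0.74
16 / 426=8 / 213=0.04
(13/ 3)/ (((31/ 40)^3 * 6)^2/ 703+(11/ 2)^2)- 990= -64689464797393130/ 65352346599387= -989.86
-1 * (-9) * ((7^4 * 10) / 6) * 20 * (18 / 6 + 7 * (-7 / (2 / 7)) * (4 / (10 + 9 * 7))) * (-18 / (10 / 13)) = 7871294340 / 73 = 107825949.86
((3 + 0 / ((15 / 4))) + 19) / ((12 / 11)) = 20.17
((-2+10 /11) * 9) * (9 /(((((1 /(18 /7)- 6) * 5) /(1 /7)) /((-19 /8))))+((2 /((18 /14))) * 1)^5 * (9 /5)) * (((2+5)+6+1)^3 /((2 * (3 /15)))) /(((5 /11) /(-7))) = 2100619329172 /122715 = 17117869.28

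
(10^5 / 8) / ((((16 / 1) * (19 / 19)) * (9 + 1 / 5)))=15625 / 184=84.92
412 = 412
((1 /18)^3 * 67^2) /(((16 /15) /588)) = 1099805 /2592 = 424.31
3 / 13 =0.23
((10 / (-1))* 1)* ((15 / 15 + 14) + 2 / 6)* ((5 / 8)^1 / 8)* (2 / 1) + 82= 1393 / 24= 58.04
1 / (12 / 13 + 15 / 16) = 208 / 387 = 0.54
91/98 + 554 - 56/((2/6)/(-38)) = 97145/14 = 6938.93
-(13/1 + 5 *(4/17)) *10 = -2410/17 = -141.76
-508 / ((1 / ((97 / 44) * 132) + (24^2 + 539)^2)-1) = -147828 / 361778185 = -0.00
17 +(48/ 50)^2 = 11201/ 625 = 17.92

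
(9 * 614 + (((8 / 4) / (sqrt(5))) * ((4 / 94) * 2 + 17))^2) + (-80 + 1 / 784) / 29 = 1445633035461 / 251119120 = 5756.76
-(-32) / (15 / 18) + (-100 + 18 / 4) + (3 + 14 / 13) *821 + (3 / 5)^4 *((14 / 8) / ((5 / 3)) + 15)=534971763 / 162500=3292.13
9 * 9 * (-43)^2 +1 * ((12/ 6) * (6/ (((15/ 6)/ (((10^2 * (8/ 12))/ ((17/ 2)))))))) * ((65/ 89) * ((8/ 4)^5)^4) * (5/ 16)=13858088497/ 1513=9159344.68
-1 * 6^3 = -216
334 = 334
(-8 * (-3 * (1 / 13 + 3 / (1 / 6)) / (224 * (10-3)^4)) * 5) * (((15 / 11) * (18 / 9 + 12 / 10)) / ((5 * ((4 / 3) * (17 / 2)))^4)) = 34263 / 20073445492100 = 0.00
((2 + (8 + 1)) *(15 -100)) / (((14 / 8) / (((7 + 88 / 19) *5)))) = -4132700 / 133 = -31072.93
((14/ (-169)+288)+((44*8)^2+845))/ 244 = 21131239/ 41236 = 512.45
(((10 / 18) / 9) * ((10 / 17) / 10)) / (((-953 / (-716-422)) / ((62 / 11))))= 352780 / 14435091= 0.02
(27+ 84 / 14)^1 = 33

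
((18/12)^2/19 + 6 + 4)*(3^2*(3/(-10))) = -20763/760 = -27.32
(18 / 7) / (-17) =-18 / 119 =-0.15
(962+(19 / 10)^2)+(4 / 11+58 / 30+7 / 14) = 3195743 / 3300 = 968.41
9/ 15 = 3/ 5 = 0.60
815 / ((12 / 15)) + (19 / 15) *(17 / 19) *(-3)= 20307 / 20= 1015.35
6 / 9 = 2 / 3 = 0.67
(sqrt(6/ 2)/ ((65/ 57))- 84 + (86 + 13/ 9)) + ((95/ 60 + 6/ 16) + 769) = 57 * sqrt(3)/ 65 + 55757/ 72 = 775.92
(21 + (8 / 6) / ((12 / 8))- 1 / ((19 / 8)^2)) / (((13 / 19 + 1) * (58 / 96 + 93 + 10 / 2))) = 70541 / 539562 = 0.13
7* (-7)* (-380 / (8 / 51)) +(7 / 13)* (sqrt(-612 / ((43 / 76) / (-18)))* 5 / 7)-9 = 180* sqrt(27778) / 559 +237387 / 2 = 118747.17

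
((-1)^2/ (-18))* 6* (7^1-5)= -2/ 3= -0.67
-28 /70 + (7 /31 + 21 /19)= 2742 /2945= 0.93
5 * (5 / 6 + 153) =769.17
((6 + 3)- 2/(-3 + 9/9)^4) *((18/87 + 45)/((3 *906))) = 31027/210192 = 0.15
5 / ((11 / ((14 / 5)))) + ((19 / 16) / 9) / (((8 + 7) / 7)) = 31703 / 23760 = 1.33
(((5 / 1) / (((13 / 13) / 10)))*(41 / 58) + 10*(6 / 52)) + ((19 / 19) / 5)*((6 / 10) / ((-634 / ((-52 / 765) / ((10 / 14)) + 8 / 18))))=36.50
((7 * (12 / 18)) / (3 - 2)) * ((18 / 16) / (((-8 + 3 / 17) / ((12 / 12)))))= -51 / 76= -0.67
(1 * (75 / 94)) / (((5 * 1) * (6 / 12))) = 15 / 47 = 0.32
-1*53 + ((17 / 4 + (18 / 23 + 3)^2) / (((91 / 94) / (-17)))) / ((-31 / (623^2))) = 1739678648335 / 426374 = 4080170.57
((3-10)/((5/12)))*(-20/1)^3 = 134400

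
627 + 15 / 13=8166 / 13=628.15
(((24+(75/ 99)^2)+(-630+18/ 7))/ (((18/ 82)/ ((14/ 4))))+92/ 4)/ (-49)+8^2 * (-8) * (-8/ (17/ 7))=30734840291/ 16328466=1882.29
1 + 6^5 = 7777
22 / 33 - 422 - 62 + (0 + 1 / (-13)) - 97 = -22636 / 39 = -580.41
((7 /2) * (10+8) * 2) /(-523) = -126 /523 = -0.24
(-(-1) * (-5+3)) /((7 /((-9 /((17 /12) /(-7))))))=-216 /17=-12.71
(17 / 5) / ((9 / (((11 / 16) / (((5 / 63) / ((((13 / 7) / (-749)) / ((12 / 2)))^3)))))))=-410839 / 1778915321366400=-0.00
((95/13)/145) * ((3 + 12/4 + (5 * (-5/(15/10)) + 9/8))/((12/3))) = -0.12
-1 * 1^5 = -1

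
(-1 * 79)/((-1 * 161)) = 79/161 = 0.49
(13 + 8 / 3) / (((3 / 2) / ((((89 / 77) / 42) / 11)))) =0.03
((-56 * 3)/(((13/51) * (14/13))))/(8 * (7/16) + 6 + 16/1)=-24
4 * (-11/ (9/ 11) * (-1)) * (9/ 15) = 484/ 15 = 32.27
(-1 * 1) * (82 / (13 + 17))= -41 / 15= -2.73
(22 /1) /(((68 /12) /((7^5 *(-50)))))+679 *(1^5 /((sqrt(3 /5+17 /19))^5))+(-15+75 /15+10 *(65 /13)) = -55462420 /17+6127975 *sqrt(13490) /2863288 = -3262246.72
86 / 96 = 0.90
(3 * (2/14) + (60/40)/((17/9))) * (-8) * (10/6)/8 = -485/238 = -2.04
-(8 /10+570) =-570.80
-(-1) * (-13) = -13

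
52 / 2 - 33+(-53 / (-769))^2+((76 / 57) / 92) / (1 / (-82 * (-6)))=0.14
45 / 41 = 1.10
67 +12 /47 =3161 /47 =67.26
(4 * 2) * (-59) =-472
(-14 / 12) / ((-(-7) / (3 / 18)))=-1 / 36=-0.03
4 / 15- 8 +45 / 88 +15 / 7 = -46931 / 9240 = -5.08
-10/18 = -0.56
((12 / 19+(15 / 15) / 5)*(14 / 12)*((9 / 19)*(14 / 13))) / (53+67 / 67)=0.01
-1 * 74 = -74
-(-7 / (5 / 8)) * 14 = 784 / 5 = 156.80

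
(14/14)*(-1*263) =-263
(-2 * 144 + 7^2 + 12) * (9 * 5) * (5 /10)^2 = -10215 /4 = -2553.75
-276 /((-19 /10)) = 2760 /19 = 145.26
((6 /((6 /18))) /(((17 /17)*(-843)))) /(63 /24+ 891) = -16 /669623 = -0.00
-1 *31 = -31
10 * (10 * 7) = 700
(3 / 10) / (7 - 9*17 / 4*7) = -6 / 5215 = -0.00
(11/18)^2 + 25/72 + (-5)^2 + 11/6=17855/648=27.55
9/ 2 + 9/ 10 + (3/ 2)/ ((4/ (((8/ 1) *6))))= 117/ 5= 23.40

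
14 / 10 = 7 / 5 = 1.40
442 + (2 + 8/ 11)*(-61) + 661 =10303/ 11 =936.64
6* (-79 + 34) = -270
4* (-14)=-56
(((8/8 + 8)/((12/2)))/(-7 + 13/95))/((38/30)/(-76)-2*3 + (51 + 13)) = -4275/1134154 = -0.00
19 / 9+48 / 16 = 5.11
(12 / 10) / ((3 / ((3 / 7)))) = 6 / 35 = 0.17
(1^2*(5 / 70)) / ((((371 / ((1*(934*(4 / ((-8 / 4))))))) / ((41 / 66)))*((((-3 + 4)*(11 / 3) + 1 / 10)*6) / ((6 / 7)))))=-191470 / 22596497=-0.01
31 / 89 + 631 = 56190 / 89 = 631.35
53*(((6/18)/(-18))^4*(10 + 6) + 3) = 84499172/531441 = 159.00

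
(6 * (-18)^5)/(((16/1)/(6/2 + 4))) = -4960116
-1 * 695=-695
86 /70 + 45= 1618 /35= 46.23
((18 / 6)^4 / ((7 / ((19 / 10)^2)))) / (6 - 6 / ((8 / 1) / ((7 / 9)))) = 87723 / 11375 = 7.71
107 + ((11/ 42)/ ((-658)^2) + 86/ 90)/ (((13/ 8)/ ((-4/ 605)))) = 28692545169853/ 268164371475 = 107.00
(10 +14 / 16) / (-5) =-87 / 40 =-2.18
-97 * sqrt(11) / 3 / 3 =-97 * sqrt(11) / 9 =-35.75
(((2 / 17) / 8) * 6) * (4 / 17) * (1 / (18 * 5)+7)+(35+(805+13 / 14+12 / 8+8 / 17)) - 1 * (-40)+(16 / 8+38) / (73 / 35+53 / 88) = 13269560104 / 14778015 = 897.93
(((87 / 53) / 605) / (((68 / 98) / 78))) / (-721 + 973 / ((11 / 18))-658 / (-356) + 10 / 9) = 266343714 / 763351017935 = 0.00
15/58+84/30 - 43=-11583/290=-39.94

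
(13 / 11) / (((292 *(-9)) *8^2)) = -13 / 1850112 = -0.00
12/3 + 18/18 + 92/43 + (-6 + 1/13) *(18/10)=-9844/2795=-3.52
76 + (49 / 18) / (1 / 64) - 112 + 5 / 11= 13729 / 99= 138.68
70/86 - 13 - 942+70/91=-532960/559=-953.42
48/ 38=24/ 19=1.26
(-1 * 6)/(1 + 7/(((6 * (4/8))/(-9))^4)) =-3/284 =-0.01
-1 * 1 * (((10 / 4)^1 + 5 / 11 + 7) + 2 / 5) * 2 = -1139 / 55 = -20.71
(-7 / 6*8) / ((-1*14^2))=1 / 21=0.05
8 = 8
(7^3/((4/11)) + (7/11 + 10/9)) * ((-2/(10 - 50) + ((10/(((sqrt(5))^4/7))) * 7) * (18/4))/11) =132099307/17424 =7581.46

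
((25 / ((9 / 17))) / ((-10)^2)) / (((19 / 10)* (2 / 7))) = 595 / 684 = 0.87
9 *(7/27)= 7/3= 2.33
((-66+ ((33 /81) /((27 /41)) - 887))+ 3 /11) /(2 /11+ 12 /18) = -7634959 /6804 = -1122.13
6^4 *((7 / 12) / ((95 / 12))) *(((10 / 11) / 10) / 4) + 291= 306363 / 1045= 293.17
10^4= 10000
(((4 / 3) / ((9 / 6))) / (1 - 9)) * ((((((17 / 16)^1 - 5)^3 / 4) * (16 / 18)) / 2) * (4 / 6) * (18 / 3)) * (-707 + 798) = 280917 / 1024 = 274.33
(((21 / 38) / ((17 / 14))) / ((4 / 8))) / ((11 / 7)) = 2058 / 3553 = 0.58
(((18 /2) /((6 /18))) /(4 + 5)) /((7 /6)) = 18 /7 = 2.57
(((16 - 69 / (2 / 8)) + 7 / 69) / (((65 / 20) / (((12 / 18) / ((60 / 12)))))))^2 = 20581919296 / 181037025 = 113.69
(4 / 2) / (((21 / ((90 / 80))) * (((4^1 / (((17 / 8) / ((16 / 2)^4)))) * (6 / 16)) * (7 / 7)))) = 17 / 458752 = 0.00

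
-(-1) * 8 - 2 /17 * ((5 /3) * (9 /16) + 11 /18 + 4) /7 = 3985 /504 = 7.91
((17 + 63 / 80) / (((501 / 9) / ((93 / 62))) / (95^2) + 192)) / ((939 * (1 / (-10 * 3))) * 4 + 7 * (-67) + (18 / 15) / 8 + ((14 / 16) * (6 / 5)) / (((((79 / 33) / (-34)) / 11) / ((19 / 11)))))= -9131070825 / 86478920347672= -0.00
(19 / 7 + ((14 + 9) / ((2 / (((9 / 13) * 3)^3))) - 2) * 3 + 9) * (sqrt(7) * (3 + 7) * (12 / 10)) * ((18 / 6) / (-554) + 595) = 9574987625769 * sqrt(7) / 4259983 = 5946745.81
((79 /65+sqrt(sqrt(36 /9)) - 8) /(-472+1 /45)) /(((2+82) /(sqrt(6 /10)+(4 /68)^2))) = 3 * (5+289 * sqrt(15)) * (441 - 65 * sqrt(2)) /11171289220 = 0.00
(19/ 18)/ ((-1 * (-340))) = 19/ 6120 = 0.00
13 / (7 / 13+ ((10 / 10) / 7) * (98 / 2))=169 / 98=1.72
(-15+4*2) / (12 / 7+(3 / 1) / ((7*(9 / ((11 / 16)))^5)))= -4.08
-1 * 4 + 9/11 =-35/11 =-3.18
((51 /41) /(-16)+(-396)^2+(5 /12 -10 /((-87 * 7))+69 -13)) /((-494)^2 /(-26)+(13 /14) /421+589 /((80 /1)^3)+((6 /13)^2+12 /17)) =-2425689729727018144000 /145119811876387534047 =-16.72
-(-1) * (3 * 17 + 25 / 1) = 76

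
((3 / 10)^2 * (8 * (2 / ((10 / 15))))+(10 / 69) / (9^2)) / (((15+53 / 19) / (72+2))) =212345368 / 23613525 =8.99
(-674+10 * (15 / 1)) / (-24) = 131 / 6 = 21.83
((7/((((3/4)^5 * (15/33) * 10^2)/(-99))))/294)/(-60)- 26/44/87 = -2136539/678273750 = -0.00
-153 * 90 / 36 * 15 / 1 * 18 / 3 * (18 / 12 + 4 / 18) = -118575 / 2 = -59287.50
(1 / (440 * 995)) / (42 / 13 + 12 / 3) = 13 / 41153200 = 0.00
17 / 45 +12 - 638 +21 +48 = -25048 / 45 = -556.62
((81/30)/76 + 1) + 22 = 17507/760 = 23.04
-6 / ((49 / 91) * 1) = -78 / 7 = -11.14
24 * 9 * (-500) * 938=-101304000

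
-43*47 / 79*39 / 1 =-78819 / 79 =-997.71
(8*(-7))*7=-392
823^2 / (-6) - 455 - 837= -685081 / 6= -114180.17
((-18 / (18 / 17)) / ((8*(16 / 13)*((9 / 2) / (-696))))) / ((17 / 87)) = 10933 / 8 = 1366.62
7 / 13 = 0.54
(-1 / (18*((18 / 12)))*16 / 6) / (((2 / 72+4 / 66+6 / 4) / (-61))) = 21472 / 5661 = 3.79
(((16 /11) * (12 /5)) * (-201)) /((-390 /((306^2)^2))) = 56393849590272 /3575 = 15774503381.89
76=76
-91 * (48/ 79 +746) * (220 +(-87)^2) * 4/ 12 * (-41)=1714061687338/ 237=7232327794.68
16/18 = 8/9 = 0.89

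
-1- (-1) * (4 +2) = 5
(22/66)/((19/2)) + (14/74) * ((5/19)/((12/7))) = 541/8436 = 0.06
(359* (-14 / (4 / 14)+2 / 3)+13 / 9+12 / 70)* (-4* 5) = 21861064 / 63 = 347001.02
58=58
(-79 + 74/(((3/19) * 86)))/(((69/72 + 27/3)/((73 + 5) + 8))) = -151808/239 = -635.18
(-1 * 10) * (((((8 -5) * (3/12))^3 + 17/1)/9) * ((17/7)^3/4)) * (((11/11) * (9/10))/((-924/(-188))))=-257465765/20283648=-12.69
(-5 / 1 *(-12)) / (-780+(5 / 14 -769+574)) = -168 / 2729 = -0.06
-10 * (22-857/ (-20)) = -1297/ 2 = -648.50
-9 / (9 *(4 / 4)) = -1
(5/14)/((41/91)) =65/82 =0.79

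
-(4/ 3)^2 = -16/ 9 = -1.78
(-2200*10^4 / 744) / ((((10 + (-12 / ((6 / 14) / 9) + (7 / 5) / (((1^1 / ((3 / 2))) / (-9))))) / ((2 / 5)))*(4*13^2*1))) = 2750000 / 41005653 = 0.07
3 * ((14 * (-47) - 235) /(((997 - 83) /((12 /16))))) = -2.20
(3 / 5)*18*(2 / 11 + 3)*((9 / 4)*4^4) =217728 / 11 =19793.45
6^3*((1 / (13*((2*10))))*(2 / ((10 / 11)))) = 594 / 325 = 1.83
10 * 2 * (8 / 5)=32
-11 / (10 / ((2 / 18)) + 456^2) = -11 / 208026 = -0.00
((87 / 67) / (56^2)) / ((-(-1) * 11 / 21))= 261 / 330176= 0.00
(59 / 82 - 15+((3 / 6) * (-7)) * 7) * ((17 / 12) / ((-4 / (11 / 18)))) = 49555 / 5904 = 8.39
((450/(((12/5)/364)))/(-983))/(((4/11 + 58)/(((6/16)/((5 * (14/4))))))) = -10725/420724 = -0.03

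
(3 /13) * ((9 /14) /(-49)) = -27 /8918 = -0.00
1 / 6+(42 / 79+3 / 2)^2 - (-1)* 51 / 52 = 2567869 / 486798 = 5.28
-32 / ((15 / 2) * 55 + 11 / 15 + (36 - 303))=-960 / 4387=-0.22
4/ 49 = 0.08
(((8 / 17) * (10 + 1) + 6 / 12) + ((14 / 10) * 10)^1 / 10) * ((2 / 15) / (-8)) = -401 / 3400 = -0.12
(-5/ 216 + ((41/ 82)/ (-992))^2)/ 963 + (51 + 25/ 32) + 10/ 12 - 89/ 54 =5216238500507/ 102346592256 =50.97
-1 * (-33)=33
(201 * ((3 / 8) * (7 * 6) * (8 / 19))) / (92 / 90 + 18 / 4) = 325620 / 1349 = 241.38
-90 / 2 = -45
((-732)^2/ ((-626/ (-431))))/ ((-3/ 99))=-3810512376/ 313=-12174160.95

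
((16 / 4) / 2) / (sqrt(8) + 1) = -2 / 7 + 4 * sqrt(2) / 7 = 0.52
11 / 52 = 0.21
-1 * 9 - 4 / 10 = -47 / 5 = -9.40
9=9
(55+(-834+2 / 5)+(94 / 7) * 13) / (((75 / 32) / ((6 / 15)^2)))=-902016 / 21875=-41.24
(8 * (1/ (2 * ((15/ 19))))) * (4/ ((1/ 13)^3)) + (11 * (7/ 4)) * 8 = 670198/ 15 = 44679.87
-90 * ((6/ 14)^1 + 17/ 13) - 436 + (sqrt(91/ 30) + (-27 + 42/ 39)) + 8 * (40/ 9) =-477175/ 819 + sqrt(2730)/ 30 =-580.89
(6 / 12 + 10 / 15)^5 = 16807 / 7776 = 2.16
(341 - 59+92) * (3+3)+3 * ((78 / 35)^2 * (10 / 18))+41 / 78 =43051069 / 19110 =2252.80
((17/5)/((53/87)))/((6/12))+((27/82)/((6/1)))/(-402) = 65004213/5823640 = 11.16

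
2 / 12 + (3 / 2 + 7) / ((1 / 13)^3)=56024 / 3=18674.67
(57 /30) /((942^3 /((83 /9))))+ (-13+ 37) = 1805537279657 /75230719920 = 24.00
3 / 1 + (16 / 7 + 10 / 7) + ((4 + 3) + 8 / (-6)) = 12.38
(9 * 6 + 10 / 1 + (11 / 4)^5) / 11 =226587 / 11264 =20.12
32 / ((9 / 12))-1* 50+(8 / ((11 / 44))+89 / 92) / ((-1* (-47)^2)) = -4480115 / 609684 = -7.35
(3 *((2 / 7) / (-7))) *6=-36 / 49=-0.73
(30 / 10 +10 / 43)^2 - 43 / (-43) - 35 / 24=443365 / 44376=9.99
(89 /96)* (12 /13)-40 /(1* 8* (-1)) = 609 /104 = 5.86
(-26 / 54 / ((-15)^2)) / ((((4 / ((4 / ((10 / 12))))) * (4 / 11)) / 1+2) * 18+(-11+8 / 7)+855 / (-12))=4004 / 74193975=0.00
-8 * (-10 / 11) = 80 / 11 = 7.27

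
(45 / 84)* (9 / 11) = 135 / 308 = 0.44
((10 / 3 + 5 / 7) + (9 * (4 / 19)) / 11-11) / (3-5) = 14879 / 4389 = 3.39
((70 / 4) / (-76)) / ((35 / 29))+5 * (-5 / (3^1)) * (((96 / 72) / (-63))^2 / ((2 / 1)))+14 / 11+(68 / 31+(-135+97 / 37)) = -26533027291943 / 205515486792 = -129.10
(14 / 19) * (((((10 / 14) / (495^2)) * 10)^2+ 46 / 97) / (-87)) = -433036682084 / 107816047387587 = -0.00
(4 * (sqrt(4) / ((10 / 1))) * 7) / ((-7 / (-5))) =4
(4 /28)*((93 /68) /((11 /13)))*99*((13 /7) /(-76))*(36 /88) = -1273077 /5571104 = -0.23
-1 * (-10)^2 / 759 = -100 / 759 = -0.13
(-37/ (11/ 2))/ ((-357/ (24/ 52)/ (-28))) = -592/ 2431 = -0.24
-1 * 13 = -13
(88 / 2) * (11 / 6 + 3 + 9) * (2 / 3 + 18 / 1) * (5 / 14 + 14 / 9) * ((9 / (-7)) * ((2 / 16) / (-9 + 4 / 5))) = 1100165 / 2583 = 425.93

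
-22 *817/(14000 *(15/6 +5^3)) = -8987/892500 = -0.01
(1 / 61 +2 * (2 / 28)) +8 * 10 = 34228 / 427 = 80.16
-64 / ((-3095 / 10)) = 128 / 619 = 0.21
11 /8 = 1.38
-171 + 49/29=-4910/29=-169.31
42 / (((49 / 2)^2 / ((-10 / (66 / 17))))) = -0.18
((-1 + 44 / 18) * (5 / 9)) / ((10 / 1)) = 13 / 162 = 0.08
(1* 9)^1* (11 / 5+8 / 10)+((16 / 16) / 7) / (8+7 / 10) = 16453 / 609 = 27.02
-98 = -98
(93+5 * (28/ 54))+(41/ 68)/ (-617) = 108287329/ 1132812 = 95.59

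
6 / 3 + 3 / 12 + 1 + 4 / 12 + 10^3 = 12043 / 12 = 1003.58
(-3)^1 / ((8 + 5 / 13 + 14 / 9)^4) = -562166163 / 1829442899761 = -0.00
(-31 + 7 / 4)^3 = -1601613 / 64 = -25025.20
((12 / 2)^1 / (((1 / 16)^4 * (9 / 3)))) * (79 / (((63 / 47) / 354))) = 57427099648 / 21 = 2734623792.76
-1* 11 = -11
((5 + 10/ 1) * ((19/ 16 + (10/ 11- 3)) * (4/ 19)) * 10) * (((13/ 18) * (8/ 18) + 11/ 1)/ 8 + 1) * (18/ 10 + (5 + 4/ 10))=-414725/ 836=-496.08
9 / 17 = 0.53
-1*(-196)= 196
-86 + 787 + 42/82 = 28762/41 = 701.51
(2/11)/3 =2/33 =0.06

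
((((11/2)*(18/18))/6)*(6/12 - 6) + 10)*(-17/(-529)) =2023/12696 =0.16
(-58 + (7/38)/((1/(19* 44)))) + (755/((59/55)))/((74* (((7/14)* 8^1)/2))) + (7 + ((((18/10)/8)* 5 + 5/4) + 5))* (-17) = -2508171/17464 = -143.62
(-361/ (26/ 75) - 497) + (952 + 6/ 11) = -167539/ 286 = -585.80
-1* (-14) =14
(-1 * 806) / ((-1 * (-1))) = -806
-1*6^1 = -6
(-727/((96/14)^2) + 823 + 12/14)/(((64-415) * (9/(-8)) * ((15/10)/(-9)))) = -13037807/1061424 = -12.28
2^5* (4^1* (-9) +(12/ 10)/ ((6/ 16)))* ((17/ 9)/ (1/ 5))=-89216/ 9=-9912.89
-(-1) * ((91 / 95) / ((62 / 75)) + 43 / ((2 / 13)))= 165308 / 589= 280.66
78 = 78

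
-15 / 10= -3 / 2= -1.50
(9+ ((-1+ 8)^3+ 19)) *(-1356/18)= -83846/3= -27948.67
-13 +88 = 75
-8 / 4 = -2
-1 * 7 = -7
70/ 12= 35/ 6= 5.83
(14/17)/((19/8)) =112/323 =0.35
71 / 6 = 11.83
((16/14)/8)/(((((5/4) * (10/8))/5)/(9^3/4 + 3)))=2964/35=84.69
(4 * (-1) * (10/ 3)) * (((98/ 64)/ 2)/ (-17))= 245/ 408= 0.60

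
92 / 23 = 4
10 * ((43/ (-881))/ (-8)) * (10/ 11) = 1075/ 19382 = 0.06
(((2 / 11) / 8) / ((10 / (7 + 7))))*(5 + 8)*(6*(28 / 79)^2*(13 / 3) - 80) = -990444 / 31205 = -31.74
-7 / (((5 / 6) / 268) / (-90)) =202608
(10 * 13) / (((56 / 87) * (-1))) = -5655 / 28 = -201.96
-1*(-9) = 9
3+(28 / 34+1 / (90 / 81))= 803 / 170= 4.72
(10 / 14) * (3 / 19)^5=1215 / 17332693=0.00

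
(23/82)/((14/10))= 115/574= 0.20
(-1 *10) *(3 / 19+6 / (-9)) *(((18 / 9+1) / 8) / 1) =145 / 76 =1.91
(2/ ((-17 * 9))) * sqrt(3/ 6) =-sqrt(2)/ 153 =-0.01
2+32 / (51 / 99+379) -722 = -2254056 / 3131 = -719.92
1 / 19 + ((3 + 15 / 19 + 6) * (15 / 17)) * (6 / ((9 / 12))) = 22337 / 323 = 69.15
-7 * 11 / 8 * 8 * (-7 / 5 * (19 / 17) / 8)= 10241 / 680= 15.06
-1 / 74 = -0.01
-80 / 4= -20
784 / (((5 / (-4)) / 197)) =-617792 / 5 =-123558.40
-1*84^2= -7056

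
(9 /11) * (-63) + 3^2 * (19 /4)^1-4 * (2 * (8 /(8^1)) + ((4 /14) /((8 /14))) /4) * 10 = -4127 /44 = -93.80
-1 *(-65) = 65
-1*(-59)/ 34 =59/ 34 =1.74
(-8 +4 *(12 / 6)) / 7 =0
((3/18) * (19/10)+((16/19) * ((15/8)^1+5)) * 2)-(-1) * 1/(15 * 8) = 9047/760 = 11.90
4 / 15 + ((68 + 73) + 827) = 14524 / 15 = 968.27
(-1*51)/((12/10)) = -85/2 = -42.50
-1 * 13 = -13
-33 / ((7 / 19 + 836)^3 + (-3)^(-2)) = -2037123 / 36115712943598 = -0.00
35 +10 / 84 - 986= -39937 / 42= -950.88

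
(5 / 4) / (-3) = -5 / 12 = -0.42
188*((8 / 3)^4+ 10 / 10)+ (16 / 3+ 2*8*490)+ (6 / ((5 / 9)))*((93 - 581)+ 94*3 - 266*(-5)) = 12020116 / 405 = 29679.30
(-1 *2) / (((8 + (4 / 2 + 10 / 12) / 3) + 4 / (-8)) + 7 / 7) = -0.21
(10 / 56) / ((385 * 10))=1 / 21560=0.00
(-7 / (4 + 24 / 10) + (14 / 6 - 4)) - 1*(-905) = 86615 / 96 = 902.24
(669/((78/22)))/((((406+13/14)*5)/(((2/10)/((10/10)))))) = 34342/1851525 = 0.02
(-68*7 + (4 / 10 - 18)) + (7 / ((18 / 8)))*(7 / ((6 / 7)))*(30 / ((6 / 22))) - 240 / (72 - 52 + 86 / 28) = 99890872 / 43605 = 2290.81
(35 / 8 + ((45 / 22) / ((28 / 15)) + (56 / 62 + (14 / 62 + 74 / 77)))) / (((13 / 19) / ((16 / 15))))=783788 / 66495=11.79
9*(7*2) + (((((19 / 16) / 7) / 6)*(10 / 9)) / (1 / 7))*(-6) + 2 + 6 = 9553 / 72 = 132.68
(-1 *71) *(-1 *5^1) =355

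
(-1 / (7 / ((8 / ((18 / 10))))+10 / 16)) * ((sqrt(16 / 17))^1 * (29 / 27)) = -580 * sqrt(17) / 5049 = -0.47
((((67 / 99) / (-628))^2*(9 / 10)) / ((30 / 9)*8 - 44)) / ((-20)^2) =-4489 / 29777569536000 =-0.00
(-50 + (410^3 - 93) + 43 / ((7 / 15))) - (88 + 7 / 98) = 964892055 / 14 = 68920861.07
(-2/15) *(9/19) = -0.06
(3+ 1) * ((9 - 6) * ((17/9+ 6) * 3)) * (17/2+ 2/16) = 4899/2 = 2449.50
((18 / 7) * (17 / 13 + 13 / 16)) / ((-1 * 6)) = -189 / 208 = -0.91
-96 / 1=-96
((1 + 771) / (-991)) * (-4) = 3.12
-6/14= -3/7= -0.43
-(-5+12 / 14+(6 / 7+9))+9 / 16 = -577 / 112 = -5.15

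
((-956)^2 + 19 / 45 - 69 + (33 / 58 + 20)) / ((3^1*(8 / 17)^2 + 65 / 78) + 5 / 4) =106051780442 / 318855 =332601.91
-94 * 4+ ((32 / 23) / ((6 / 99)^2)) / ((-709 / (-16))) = -5992040 / 16307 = -367.45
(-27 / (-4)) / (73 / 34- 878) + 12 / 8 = 44439 / 29779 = 1.49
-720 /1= -720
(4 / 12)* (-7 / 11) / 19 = -7 / 627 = -0.01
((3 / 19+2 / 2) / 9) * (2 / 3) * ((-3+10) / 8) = 77 / 1026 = 0.08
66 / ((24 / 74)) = 407 / 2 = 203.50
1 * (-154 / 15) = -154 / 15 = -10.27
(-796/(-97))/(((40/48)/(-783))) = -3739608/485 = -7710.53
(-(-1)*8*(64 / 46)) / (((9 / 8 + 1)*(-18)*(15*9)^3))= -1024 / 8658059625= -0.00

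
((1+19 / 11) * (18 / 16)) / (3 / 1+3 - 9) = -45 / 44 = -1.02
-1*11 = -11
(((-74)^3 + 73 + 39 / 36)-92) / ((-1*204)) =4862903 / 2448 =1986.48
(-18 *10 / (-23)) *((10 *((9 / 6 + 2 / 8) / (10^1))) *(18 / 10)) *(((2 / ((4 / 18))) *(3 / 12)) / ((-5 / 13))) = -66339 / 460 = -144.22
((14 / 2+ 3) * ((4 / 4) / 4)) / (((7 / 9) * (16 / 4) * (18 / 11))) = 0.49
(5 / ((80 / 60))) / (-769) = -15 / 3076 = -0.00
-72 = -72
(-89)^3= -704969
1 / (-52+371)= 0.00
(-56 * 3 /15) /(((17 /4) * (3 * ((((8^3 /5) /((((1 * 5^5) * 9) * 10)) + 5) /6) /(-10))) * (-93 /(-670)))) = 140700000000 /1852869287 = 75.94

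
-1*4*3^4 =-324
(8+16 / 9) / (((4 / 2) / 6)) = 88 / 3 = 29.33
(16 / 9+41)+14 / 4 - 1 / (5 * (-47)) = 195773 / 4230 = 46.28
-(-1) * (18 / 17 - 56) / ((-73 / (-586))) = -547324 / 1241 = -441.03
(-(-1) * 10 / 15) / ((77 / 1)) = 2 / 231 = 0.01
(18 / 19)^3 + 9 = 67563 / 6859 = 9.85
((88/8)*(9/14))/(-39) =-33/182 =-0.18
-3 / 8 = -0.38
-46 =-46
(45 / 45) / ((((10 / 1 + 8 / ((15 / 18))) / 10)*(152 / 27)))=675 / 7448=0.09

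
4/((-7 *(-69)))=4/483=0.01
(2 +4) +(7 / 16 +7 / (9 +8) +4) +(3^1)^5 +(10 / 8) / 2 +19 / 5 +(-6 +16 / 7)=2423411 / 9520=254.56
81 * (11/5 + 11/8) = 11583/40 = 289.58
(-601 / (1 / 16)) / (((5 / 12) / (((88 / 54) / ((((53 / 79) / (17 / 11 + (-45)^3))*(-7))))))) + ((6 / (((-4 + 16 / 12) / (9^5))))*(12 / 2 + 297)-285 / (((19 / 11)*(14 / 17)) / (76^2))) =-51498759898153 / 66780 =-771170408.78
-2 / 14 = -1 / 7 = -0.14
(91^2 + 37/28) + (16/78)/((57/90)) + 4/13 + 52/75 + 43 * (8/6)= 332805089/39900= 8340.98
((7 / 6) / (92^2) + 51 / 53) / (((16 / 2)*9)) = 2590355 / 193791744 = 0.01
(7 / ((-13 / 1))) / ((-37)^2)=-7 / 17797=-0.00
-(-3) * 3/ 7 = 9/ 7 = 1.29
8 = 8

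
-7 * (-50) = 350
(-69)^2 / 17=4761 / 17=280.06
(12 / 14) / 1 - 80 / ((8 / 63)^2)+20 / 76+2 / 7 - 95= -5054.84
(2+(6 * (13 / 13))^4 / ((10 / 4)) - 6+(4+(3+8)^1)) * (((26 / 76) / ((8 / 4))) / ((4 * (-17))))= -34411 / 25840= -1.33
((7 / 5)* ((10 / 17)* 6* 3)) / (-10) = -126 / 85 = -1.48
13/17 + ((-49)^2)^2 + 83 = 98003041/17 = 5764884.76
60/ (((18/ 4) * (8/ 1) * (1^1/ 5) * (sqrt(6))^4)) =25/ 108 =0.23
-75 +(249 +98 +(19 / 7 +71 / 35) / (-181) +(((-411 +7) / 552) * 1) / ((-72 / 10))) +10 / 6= 8615288447 / 31472280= 273.74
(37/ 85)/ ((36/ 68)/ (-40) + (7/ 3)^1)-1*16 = -74840/ 4733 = -15.81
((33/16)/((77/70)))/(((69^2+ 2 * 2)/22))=0.01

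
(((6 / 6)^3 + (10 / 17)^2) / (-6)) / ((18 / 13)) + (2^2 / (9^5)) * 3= -3681929 / 22753548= -0.16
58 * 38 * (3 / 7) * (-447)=-2955564 / 7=-422223.43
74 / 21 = 3.52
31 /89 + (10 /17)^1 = 1417 /1513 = 0.94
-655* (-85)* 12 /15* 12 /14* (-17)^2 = 77232360 /7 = 11033194.29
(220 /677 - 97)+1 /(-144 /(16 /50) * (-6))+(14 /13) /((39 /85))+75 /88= -635270182189 /6796132200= -93.48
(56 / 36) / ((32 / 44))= 77 / 36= 2.14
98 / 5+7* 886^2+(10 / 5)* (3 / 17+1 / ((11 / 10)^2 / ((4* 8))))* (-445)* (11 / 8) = 5462412.01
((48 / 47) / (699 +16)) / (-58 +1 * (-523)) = -48 / 19524505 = -0.00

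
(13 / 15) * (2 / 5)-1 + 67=4976 / 75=66.35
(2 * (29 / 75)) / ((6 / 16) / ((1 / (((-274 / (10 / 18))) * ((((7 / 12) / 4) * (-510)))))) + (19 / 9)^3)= 0.00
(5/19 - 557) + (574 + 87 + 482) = 11139/19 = 586.26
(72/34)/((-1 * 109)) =-36/1853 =-0.02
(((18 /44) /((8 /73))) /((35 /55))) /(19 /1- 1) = 73 /224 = 0.33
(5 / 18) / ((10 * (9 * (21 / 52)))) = 13 / 1701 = 0.01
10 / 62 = 5 / 31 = 0.16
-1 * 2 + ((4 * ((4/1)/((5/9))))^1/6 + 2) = 24/5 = 4.80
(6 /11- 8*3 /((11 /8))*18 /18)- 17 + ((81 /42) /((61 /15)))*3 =-305177 /9394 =-32.49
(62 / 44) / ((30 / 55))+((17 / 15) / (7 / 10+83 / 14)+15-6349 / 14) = -101093 / 232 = -435.75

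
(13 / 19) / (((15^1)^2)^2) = 13 / 961875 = 0.00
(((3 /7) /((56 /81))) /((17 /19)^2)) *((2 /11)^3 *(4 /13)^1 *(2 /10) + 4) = 7590057129 /2450277830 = 3.10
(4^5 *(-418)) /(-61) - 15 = 7001.92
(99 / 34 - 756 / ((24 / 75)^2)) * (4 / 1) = -2007333 / 68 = -29519.60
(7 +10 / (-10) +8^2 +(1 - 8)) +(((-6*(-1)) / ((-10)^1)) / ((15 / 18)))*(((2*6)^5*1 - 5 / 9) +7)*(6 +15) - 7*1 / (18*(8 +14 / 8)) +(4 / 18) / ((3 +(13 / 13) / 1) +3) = -231103840649 / 61425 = -3762374.29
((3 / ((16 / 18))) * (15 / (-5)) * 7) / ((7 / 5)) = -405 / 8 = -50.62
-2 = -2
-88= -88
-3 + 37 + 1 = 35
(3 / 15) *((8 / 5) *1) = 8 / 25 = 0.32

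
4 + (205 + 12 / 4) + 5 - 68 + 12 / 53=7909 / 53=149.23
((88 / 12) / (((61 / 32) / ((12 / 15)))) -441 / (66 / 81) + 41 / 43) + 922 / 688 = -1855326631 / 3462360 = -535.86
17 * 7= 119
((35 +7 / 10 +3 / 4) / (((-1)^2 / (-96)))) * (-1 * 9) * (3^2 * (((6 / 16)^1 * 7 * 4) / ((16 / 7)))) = 26040609 / 20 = 1302030.45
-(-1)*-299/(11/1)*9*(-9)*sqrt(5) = 24219*sqrt(5)/11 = 4923.21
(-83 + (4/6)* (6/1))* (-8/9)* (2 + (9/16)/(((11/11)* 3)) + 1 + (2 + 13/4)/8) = 3239/12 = 269.92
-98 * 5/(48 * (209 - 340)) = 245/3144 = 0.08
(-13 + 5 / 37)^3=-107850176 / 50653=-2129.20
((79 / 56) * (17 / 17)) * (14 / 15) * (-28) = -553 / 15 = -36.87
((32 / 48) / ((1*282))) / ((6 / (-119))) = -119 / 2538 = -0.05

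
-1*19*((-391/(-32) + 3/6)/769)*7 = -54131/24608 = -2.20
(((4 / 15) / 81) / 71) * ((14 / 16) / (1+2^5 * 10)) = 7 / 55382130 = 0.00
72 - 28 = 44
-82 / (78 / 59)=-2419 / 39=-62.03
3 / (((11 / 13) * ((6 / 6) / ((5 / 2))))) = 195 / 22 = 8.86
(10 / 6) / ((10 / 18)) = 3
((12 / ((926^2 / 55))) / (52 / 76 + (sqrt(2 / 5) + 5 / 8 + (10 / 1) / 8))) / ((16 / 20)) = 20325250 / 50762364831- 1588400* sqrt(10) / 50762364831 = 0.00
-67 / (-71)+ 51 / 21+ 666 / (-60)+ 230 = 1104693 / 4970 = 222.27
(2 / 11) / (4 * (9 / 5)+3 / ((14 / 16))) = 35 / 2046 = 0.02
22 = 22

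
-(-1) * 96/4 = 24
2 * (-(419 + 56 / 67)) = -56258 / 67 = -839.67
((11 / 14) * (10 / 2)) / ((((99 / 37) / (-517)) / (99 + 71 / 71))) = -75908.73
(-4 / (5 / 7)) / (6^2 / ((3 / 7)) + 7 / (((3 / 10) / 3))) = -2 / 55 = -0.04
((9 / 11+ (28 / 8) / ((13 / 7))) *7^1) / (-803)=-0.02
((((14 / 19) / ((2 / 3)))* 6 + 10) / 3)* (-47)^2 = 698044 / 57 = 12246.39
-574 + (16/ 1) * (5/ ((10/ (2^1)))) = -558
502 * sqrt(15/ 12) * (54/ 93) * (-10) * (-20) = 903600 * sqrt(5)/ 31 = 65177.77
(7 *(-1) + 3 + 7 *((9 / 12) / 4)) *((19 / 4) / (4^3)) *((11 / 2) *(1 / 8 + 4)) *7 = -2075997 / 65536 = -31.68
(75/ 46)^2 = 5625/ 2116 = 2.66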